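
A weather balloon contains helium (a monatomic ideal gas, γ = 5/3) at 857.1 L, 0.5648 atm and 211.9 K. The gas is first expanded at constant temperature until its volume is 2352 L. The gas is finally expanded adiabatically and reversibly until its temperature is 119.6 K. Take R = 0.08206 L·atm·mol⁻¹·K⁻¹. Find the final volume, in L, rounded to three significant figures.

V₃ ≈ 5.55e+03 L

Isothermal, so P V is constant: T₂ = T₁; P₂ = P₁·(V₁/V₂) = 0.2058 atm.
Reversible adiabatic, γ = 5/3: P₃ = P₂·(T₃/T₂)^(γ/(γ−1)) = 0.04926 atm; V₃ = V₂·(T₂/T₃)^(1/(γ−1)) = 5547 L.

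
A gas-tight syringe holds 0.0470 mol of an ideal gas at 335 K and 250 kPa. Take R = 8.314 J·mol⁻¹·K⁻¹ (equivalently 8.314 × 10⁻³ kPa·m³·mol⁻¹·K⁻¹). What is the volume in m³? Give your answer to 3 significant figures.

PV = nRT ⇒ V = nRT/P = (0.0470 × 8.314 × 10⁻³ × 335) / 250

V ≈ 0.000524 m³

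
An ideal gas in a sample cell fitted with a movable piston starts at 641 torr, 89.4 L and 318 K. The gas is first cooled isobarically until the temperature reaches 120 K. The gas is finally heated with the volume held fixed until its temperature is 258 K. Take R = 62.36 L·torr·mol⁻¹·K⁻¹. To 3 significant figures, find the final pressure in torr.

P₃ ≈ 1.38e+03 torr

P constant ⇒ V ∝ T: P₂ = P₁; V₂ = V₁·(T₂/T₁) = 33.74 L.
V constant ⇒ P ∝ T: V₃ = V₂; P₃ = P₂·(T₃/T₂) = 1378 torr.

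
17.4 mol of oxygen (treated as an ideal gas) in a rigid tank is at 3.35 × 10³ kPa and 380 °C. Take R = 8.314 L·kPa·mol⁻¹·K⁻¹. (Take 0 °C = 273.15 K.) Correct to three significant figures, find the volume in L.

Convert: T = 653.15 K.
PV = nRT ⇒ V = nRT/P = (17.4 × 8.314 × 653.15) / 3.35e+03

V ≈ 28.2 L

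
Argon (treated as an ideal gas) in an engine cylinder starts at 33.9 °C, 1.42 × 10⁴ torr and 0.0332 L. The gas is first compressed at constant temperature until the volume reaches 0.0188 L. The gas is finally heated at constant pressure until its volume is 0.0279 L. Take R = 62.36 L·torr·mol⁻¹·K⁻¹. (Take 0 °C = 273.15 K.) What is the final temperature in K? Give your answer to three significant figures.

Convert: T₁ = 307.0 K.
T constant ⇒ Boyle's law P V = const: T₂ = T₁; P₂ = P₁·(V₁/V₂) = 2.508e+04 torr.
P constant ⇒ V ∝ T: P₃ = P₂; T₃ = T₂·(V₃/V₂) = 455.7 K.

T₃ ≈ 456 K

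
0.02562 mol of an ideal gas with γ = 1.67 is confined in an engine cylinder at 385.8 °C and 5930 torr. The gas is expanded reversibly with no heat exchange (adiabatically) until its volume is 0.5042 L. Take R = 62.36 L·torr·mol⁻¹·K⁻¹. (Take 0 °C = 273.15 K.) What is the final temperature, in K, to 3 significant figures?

T₂ ≈ 327 K

Convert: T₁ = 659.0 K.
From PV = nRT: V₁ = nRT₁/P₁ = 0.1775 L.
Adiabatic (γ = 1.67), T V^(γ−1) and P V^γ constant: T₂ = T₁·(V₁/V₂)^(γ−1) = 327.4 K; P₂ = P₁·(V₁/V₂)^γ = 1038 torr.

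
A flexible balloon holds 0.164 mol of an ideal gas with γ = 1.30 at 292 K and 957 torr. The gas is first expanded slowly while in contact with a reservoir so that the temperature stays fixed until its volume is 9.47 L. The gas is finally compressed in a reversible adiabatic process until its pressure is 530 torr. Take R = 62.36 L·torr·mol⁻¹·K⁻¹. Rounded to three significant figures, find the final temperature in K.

T₃ ≈ 329 K

From PV = nRT: V₁ = nRT₁/P₁ = 3.120 L.
T constant ⇒ Boyle's law P V = const: T₂ = T₁; P₂ = P₁·(V₁/V₂) = 315.3 torr.
Adiabatic (γ = 1.30), T V^(γ−1) and P V^γ constant: T₃ = T₂·(P₃/P₂)^((γ−1)/γ) = 329.2 K; V₃ = V₂·(P₂/P₃)^(1/γ) = 6.352 L.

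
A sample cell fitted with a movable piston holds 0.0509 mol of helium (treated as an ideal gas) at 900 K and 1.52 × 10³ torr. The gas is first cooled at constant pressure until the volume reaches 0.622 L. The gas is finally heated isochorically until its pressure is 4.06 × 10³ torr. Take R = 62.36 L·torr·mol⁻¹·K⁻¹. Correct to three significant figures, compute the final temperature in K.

From PV = nRT: V₁ = nRT₁/P₁ = 1.879 L.
Isobaric, so V/T is constant: P₂ = P₁; T₂ = T₁·(V₂/V₁) = 297.9 K.
V constant ⇒ P ∝ T: V₃ = V₂; T₃ = T₂·(P₃/P₂) = 795.6 K.

T₃ ≈ 796 K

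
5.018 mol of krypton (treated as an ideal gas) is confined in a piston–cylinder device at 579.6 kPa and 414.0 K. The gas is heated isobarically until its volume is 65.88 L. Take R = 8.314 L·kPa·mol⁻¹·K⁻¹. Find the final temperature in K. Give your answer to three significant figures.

From PV = nRT: V₁ = nRT₁/P₁ = 29.80 L.
P constant ⇒ V ∝ T: P₂ = P₁; T₂ = T₁·(V₂/V₁) = 915.3 K.

T₂ ≈ 915 K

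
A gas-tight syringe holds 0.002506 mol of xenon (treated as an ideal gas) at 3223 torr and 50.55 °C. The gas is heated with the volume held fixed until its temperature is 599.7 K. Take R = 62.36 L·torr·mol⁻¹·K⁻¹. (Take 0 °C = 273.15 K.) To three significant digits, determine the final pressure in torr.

P₂ ≈ 5.97e+03 torr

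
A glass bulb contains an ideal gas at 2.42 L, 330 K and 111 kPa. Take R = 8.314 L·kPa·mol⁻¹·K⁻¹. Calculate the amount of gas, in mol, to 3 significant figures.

PV = nRT ⇒ n = PV/(RT) = (111 × 2.42) / (8.314 × 330)

n ≈ 0.0979 mol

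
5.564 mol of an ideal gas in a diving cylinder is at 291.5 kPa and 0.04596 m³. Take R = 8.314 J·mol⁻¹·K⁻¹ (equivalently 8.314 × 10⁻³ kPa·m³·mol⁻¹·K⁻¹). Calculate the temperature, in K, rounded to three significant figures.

T ≈ 290 K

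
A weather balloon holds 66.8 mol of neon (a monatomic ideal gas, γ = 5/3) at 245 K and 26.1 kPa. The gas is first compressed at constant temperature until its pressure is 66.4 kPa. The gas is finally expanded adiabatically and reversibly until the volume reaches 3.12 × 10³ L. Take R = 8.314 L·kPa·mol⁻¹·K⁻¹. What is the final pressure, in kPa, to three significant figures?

P₃ ≈ 33.0 kPa

From PV = nRT: V₁ = nRT₁/P₁ = 5213 L.
Isothermal, so P V is constant: T₂ = T₁; V₂ = V₁·(P₁/P₂) = 2049 L.
Adiabatic (γ = 5/3), T V^(γ−1) and P V^γ constant: T₃ = T₂·(V₂/V₃)^(γ−1) = 185.1 K; P₃ = P₂·(V₂/V₃)^γ = 32.95 kPa.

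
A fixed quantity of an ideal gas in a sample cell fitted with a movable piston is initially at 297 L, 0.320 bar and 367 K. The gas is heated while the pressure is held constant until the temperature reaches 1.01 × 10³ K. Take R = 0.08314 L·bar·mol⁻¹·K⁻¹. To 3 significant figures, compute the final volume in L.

V₂ ≈ 817 L

Isobaric, so V/T is constant: P₂ = P₁; V₂ = V₁·(T₂/T₁) = 817.4 L.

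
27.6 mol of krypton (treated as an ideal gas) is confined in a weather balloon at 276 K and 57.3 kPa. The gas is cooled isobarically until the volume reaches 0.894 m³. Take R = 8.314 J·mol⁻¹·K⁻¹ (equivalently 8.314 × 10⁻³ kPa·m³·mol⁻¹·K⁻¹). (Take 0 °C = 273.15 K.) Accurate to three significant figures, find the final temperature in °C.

From PV = nRT: V₁ = nRT₁/P₁ = 1.105 m³.
Isobaric, so V/T is constant: P₂ = P₁; T₂ = T₁·(V₂/V₁) = 223.2 K.

T₂ ≈ -49.9 °C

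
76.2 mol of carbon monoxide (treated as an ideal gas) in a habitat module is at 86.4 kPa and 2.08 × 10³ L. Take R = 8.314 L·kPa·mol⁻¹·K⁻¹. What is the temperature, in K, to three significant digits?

T ≈ 284 K

PV = nRT ⇒ T = PV/(nR) = (86.4 × 2.08e+03) / (76.2 × 8.314)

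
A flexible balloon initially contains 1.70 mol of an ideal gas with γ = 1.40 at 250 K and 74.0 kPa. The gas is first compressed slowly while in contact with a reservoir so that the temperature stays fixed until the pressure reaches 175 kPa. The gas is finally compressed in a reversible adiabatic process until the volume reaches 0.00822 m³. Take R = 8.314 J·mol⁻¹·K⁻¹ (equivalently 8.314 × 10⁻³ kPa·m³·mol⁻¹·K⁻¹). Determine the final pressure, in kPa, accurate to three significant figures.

From PV = nRT: V₁ = nRT₁/P₁ = 0.04775 m³.
Isothermal, so P V is constant: T₂ = T₁; V₂ = V₁·(P₁/P₂) = 0.02019 m³.
Adiabatic (γ = 1.40), T V^(γ−1) and P V^γ constant: T₃ = T₂·(V₂/V₃)^(γ−1) = 358.1 K; P₃ = P₂·(V₂/V₃)^γ = 615.8 kPa.

P₃ ≈ 616 kPa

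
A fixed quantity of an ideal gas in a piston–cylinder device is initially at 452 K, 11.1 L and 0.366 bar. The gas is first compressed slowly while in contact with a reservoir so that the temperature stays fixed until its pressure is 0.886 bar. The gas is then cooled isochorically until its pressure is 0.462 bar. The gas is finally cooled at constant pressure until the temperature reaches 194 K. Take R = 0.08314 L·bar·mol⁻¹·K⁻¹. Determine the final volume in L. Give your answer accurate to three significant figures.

Isothermal, so P V is constant: T₂ = T₁; V₂ = V₁·(P₁/P₂) = 4.585 L.
Isochoric, so P/T is constant: V₃ = V₂; T₃ = T₂·(P₃/P₂) = 235.7 K.
P constant ⇒ V ∝ T: P₄ = P₃; V₄ = V₃·(T₄/T₃) = 3.774 L.

V₄ ≈ 3.77 L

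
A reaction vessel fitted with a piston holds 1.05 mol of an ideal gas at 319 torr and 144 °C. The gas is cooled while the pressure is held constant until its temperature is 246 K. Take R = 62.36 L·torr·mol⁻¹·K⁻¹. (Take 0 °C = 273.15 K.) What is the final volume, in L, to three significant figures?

Convert: T₁ = 417.1 K.
From PV = nRT: V₁ = nRT₁/P₁ = 85.62 L.
Isobaric, so V/T is constant: P₂ = P₁; V₂ = V₁·(T₂/T₁) = 50.49 L.

V₂ ≈ 50.5 L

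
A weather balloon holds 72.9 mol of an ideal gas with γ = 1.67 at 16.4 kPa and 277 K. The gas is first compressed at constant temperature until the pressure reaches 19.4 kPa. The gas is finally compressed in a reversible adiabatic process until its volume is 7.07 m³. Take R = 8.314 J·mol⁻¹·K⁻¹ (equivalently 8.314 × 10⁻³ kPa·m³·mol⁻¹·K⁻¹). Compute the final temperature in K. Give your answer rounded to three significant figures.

From PV = nRT: V₁ = nRT₁/P₁ = 10.24 m³.
Isothermal, so P V is constant: T₂ = T₁; V₂ = V₁·(P₁/P₂) = 8.654 m³.
Adiabatic (γ = 1.67), T V^(γ−1) and P V^γ constant: T₃ = T₂·(V₂/V₃)^(γ−1) = 317.2 K; P₃ = P₂·(V₂/V₃)^γ = 27.19 kPa.

T₃ ≈ 317 K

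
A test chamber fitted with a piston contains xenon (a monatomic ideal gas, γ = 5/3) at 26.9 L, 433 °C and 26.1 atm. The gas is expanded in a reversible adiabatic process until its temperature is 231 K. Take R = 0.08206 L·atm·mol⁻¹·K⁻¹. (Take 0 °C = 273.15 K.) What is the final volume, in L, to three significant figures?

V₂ ≈ 144 L

Convert: T₁ = 706.1 K.
Reversible adiabatic, γ = 5/3: P₂ = P₁·(T₂/T₁)^(γ/(γ−1)) = 1.597 atm; V₂ = V₁·(T₁/T₂)^(1/(γ−1)) = 143.8 L.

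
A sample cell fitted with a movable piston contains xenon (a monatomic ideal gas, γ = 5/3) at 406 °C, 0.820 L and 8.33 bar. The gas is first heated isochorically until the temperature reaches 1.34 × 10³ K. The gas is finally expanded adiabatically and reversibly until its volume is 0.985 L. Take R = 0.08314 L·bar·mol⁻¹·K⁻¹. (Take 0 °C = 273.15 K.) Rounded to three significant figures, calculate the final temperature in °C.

Convert: T₁ = 679.1 K.
Isochoric, so P/T is constant: V₂ = V₁; P₂ = P₁·(T₂/T₁) = 16.44 bar.
Adiabatic (γ = 5/3), T V^(γ−1) and P V^γ constant: T₃ = T₂·(V₂/V₃)^(γ−1) = 1186 K; P₃ = P₂·(V₂/V₃)^γ = 12.11 bar.

T₃ ≈ 913 °C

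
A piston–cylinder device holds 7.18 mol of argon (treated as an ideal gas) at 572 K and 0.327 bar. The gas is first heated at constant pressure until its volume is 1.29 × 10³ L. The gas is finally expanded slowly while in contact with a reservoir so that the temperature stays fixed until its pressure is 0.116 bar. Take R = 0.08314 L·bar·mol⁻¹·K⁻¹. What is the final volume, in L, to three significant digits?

From PV = nRT: V₁ = nRT₁/P₁ = 1044 L.
Isobaric, so V/T is constant: P₂ = P₁; T₂ = T₁·(V₂/V₁) = 706.6 K.
Isothermal, so P V is constant: T₃ = T₂; V₃ = V₂·(P₂/P₃) = 3636 L.

V₃ ≈ 3.64e+03 L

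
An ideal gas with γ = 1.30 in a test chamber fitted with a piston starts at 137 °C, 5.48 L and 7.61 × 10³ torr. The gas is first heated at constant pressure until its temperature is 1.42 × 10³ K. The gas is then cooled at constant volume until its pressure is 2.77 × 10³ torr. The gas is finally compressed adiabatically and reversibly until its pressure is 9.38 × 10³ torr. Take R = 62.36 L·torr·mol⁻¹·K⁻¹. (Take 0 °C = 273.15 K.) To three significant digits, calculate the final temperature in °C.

T₄ ≈ 412 °C

Convert: T₁ = 410.1 K.
Isobaric, so V/T is constant: P₂ = P₁; V₂ = V₁·(T₂/T₁) = 18.97 L.
Isochoric, so P/T is constant: V₃ = V₂; T₃ = T₂·(P₃/P₂) = 516.9 K.
Reversible adiabatic, γ = 1.30: T₄ = T₃·(P₄/P₃)^((γ−1)/γ) = 684.9 K; V₄ = V₃·(P₃/P₄)^(1/γ) = 7.424 L.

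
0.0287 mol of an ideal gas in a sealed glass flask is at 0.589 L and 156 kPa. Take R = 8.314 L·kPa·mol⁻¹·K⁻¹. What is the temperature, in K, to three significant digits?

T ≈ 385 K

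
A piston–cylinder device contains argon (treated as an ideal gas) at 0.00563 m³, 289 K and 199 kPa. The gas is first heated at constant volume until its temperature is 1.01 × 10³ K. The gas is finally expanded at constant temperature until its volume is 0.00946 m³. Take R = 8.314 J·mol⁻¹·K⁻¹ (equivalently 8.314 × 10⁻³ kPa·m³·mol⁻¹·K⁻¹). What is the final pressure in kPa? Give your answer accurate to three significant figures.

Isochoric, so P/T is constant: V₂ = V₁; P₂ = P₁·(T₂/T₁) = 695.5 kPa.
T constant ⇒ Boyle's law P V = const: T₃ = T₂; P₃ = P₂·(V₂/V₃) = 413.9 kPa.

P₃ ≈ 414 kPa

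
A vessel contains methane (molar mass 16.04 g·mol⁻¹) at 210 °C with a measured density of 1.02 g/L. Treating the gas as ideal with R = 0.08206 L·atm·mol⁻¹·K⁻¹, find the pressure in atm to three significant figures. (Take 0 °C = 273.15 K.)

ρ = PM/(RT) ⇒ P = ρRT/M = (1.02 × 0.08206 × 483.1) / 16.04

P ≈ 2.52 atm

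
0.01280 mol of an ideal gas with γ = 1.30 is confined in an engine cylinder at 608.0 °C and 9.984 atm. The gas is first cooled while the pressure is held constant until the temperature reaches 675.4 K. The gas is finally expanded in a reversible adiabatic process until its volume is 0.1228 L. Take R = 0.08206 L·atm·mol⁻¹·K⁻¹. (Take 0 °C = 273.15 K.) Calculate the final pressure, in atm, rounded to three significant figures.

P₃ ≈ 4.90 atm

Convert: T₁ = 881.1 K.
From PV = nRT: V₁ = nRT₁/P₁ = 0.09270 L.
Isobaric, so V/T is constant: P₂ = P₁; V₂ = V₁·(T₂/T₁) = 0.07106 L.
Adiabatic (γ = 1.30), T V^(γ−1) and P V^γ constant: T₃ = T₂·(V₂/V₃)^(γ−1) = 573.2 K; P₃ = P₂·(V₂/V₃)^γ = 4.903 atm.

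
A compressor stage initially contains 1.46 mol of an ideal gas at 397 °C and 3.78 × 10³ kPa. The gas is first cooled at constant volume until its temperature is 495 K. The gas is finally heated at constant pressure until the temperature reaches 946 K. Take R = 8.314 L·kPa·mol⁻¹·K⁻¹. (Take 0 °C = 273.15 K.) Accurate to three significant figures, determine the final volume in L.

Convert: T₁ = 670.1 K.
From PV = nRT: V₁ = nRT₁/P₁ = 2.152 L.
V constant ⇒ P ∝ T: V₂ = V₁; P₂ = P₁·(T₂/T₁) = 2792 kPa.
Isobaric, so V/T is constant: P₃ = P₂; V₃ = V₂·(T₃/T₂) = 4.113 L.

V₃ ≈ 4.11 L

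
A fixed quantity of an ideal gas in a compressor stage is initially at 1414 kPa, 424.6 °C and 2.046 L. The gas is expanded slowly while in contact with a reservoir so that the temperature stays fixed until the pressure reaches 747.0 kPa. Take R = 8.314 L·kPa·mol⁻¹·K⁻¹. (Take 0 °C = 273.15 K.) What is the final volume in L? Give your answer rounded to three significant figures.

V₂ ≈ 3.87 L

Convert: T₁ = 697.8 K.
T constant ⇒ Boyle's law P V = const: T₂ = T₁; V₂ = V₁·(P₁/P₂) = 3.873 L.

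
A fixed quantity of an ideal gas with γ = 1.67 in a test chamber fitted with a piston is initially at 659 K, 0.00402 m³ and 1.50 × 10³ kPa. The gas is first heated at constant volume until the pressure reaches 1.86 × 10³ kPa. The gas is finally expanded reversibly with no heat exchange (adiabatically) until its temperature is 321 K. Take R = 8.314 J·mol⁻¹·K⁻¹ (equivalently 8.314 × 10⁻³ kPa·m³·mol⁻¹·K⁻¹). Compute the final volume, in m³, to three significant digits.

V₃ ≈ 0.0162 m³

V constant ⇒ P ∝ T: V₂ = V₁; T₂ = T₁·(P₂/P₁) = 817.2 K.
Reversible adiabatic, γ = 1.67: P₃ = P₂·(T₃/T₂)^(γ/(γ−1)) = 181.1 kPa; V₃ = V₂·(T₂/T₃)^(1/(γ−1)) = 0.01621 m³.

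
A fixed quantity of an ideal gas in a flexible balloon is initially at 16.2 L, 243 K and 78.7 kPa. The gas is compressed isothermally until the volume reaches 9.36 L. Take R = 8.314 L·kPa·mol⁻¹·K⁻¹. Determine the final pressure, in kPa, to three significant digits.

Isothermal, so P V is constant: T₂ = T₁; P₂ = P₁·(V₁/V₂) = 136.2 kPa.

P₂ ≈ 136 kPa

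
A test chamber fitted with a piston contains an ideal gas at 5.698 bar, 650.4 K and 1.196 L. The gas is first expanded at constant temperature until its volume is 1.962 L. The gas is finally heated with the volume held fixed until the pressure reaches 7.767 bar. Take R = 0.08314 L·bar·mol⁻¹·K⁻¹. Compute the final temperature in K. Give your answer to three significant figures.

T₃ ≈ 1.45e+03 K

Isothermal, so P V is constant: T₂ = T₁; P₂ = P₁·(V₁/V₂) = 3.473 bar.
Isochoric, so P/T is constant: V₃ = V₂; T₃ = T₂·(P₃/P₂) = 1454 K.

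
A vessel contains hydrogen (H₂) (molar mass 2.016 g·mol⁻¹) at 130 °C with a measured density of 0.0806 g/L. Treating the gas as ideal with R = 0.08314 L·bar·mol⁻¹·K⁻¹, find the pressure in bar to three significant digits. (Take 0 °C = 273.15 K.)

ρ = PM/(RT) ⇒ P = ρRT/M = (0.0806 × 0.08314 × 403.1) / 2.016

P ≈ 1.34 bar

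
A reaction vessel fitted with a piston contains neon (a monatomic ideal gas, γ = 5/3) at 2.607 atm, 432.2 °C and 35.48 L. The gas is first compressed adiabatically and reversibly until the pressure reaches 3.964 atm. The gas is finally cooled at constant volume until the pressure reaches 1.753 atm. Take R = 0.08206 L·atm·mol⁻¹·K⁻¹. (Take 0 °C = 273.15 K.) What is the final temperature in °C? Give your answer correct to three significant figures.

T₃ ≈ 95.7 °C

Convert: T₁ = 705.3 K.
Adiabatic (γ = 5/3), T V^(γ−1) and P V^γ constant: T₂ = T₁·(P₂/P₁)^((γ−1)/γ) = 834.1 K; V₂ = V₁·(P₁/P₂)^(1/γ) = 27.59 L.
V constant ⇒ P ∝ T: V₃ = V₂; T₃ = T₂·(P₃/P₂) = 368.9 K.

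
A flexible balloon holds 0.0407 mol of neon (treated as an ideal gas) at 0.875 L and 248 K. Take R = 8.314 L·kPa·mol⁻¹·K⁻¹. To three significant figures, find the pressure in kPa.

PV = nRT ⇒ P = nRT/V = (0.0407 × 8.314 × 248) / 0.875

P ≈ 95.9 kPa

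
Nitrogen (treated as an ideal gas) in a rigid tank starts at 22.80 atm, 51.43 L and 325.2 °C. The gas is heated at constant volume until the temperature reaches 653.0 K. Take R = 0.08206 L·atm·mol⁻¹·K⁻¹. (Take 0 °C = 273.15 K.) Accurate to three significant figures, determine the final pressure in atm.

P₂ ≈ 24.9 atm

Convert: T₁ = 598.3 K.
Isochoric, so P/T is constant: V₂ = V₁; P₂ = P₁·(T₂/T₁) = 24.88 atm.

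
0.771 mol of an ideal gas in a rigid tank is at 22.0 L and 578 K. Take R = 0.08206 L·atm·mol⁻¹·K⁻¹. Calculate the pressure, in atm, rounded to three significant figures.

P ≈ 1.66 atm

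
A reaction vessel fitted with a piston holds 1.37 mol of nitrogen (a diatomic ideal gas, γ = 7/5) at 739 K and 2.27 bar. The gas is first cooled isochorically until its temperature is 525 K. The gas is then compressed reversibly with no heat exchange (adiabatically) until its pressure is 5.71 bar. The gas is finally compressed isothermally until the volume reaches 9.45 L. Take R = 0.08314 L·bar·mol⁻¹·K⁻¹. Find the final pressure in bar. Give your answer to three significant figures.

From PV = nRT: V₁ = nRT₁/P₁ = 37.08 L.
Isochoric, so P/T is constant: V₂ = V₁; P₂ = P₁·(T₂/T₁) = 1.613 bar.
Adiabatic (γ = 7/5), T V^(γ−1) and P V^γ constant: T₃ = T₂·(P₃/P₂)^((γ−1)/γ) = 753.4 K; V₃ = V₂·(P₂/P₃)^(1/γ) = 15.03 L.
Isothermal, so P V is constant: T₄ = T₃; P₄ = P₃·(V₃/V₄) = 9.081 bar.

P₄ ≈ 9.08 bar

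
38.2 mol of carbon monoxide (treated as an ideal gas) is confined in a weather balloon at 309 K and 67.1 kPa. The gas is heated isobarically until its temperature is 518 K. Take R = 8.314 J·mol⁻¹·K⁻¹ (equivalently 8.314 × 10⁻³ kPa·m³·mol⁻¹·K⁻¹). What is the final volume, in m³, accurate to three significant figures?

V₂ ≈ 2.45 m³

From PV = nRT: V₁ = nRT₁/P₁ = 1.463 m³.
P constant ⇒ V ∝ T: P₂ = P₁; V₂ = V₁·(T₂/T₁) = 2.452 m³.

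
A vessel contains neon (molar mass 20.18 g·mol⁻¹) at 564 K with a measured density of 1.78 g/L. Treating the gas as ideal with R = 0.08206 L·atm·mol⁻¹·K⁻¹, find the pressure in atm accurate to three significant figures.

P ≈ 4.08 atm

ρ = PM/(RT) ⇒ P = ρRT/M = (1.78 × 0.08206 × 564.0) / 20.18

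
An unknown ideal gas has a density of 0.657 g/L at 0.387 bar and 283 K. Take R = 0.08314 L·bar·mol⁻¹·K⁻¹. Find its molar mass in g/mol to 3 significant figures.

M ≈ 39.9 g/mol

ρ = PM/(RT) ⇒ M = ρRT/P = (0.657 × 0.08314 × 283.0) / 0.387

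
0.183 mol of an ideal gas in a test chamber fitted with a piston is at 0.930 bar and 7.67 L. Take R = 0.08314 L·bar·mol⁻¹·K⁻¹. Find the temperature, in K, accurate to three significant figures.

PV = nRT ⇒ T = PV/(nR) = (0.930 × 7.67) / (0.183 × 0.08314)

T ≈ 469 K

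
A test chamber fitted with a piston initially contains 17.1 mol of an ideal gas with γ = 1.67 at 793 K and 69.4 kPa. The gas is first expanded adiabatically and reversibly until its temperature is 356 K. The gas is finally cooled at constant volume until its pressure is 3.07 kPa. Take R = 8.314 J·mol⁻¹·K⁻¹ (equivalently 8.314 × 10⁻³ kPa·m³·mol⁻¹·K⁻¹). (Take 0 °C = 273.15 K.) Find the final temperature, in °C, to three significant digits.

From PV = nRT: V₁ = nRT₁/P₁ = 1.625 m³.
Adiabatic (γ = 1.67), T V^(γ−1) and P V^γ constant: P₂ = P₁·(T₂/T₁)^(γ/(γ−1)) = 9.428 kPa; V₂ = V₁·(T₁/T₂)^(1/(γ−1)) = 5.369 m³.
Isochoric, so P/T is constant: V₃ = V₂; T₃ = T₂·(P₃/P₂) = 115.9 K.

T₃ ≈ -157 °C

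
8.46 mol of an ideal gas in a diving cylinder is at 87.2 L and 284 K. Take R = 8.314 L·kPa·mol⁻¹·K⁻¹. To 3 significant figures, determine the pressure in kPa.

P ≈ 229 kPa

PV = nRT ⇒ P = nRT/V = (8.46 × 8.314 × 284) / 87.2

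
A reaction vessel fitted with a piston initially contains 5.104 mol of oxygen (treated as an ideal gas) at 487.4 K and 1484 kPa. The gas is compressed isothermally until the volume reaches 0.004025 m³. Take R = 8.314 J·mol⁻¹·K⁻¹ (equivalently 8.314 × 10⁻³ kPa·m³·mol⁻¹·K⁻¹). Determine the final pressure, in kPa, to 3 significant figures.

P₂ ≈ 5.14e+03 kPa

From PV = nRT: V₁ = nRT₁/P₁ = 0.01394 m³.
Isothermal, so P V is constant: T₂ = T₁; P₂ = P₁·(V₁/V₂) = 5139 kPa.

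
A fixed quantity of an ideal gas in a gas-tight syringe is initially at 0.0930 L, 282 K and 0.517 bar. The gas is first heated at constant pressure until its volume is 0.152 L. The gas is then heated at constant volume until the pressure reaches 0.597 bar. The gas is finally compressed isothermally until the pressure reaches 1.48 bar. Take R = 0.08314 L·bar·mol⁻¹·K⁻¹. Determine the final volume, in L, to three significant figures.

Isobaric, so V/T is constant: P₂ = P₁; T₂ = T₁·(V₂/V₁) = 460.9 K.
V constant ⇒ P ∝ T: V₃ = V₂; T₃ = T₂·(P₃/P₂) = 532.2 K.
T constant ⇒ Boyle's law P V = const: T₄ = T₃; V₄ = V₃·(P₃/P₄) = 0.06131 L.

V₄ ≈ 0.0613 L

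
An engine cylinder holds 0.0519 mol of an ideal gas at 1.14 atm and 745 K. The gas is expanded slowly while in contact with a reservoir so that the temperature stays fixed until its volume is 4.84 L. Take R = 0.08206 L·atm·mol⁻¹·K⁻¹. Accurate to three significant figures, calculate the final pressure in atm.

From PV = nRT: V₁ = nRT₁/P₁ = 2.783 L.
Isothermal, so P V is constant: T₂ = T₁; P₂ = P₁·(V₁/V₂) = 0.6556 atm.

P₂ ≈ 0.656 atm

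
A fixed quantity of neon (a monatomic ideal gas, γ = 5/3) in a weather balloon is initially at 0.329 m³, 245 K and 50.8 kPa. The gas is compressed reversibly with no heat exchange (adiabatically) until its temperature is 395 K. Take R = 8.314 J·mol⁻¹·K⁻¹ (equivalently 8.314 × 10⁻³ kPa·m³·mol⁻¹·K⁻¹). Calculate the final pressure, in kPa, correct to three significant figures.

P₂ ≈ 168 kPa

Reversible adiabatic, γ = 5/3: P₂ = P₁·(T₂/T₁)^(γ/(γ−1)) = 167.7 kPa; V₂ = V₁·(T₁/T₂)^(1/(γ−1)) = 0.1607 m³.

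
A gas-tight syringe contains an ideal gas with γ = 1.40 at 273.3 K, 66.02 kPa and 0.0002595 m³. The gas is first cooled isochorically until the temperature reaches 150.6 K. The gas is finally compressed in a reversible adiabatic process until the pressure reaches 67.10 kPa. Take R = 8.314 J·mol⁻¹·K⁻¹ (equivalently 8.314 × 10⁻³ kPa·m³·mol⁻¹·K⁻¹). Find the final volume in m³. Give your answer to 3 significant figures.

V₃ ≈ 0.000168 m³

V constant ⇒ P ∝ T: V₂ = V₁; P₂ = P₁·(T₂/T₁) = 36.38 kPa.
Reversible adiabatic, γ = 1.40: T₃ = T₂·(P₃/P₂)^((γ−1)/γ) = 179.4 K; V₃ = V₂·(P₂/P₃)^(1/γ) = 0.0001676 m³.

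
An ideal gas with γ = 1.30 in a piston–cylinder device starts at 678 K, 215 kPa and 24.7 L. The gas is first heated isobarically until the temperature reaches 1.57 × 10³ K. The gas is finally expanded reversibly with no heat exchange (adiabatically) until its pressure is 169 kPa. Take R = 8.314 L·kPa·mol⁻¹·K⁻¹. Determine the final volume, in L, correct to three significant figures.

P constant ⇒ V ∝ T: P₂ = P₁; V₂ = V₁·(T₂/T₁) = 57.20 L.
Adiabatic (γ = 1.30), T V^(γ−1) and P V^γ constant: T₃ = T₂·(P₃/P₂)^((γ−1)/γ) = 1485 K; V₃ = V₂·(P₂/P₃)^(1/γ) = 68.83 L.

V₃ ≈ 68.8 L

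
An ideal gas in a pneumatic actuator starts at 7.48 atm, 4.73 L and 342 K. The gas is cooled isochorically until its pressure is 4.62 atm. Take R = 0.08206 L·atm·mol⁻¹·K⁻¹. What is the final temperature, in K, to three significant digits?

T₂ ≈ 211 K

Isochoric, so P/T is constant: V₂ = V₁; T₂ = T₁·(P₂/P₁) = 211.2 K.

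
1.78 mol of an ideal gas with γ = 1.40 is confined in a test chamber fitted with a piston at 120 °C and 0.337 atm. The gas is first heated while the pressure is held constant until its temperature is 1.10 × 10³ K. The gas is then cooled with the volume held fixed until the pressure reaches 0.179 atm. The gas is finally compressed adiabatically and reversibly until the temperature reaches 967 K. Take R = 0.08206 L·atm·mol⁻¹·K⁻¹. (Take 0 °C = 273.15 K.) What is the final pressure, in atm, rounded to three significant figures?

P₄ ≈ 1.04 atm

Convert: T₁ = 393.1 K.
From PV = nRT: V₁ = nRT₁/P₁ = 170.4 L.
P constant ⇒ V ∝ T: P₂ = P₁; V₂ = V₁·(T₂/T₁) = 476.8 L.
V constant ⇒ P ∝ T: V₃ = V₂; T₃ = T₂·(P₃/P₂) = 584.3 K.
Adiabatic (γ = 1.40), T V^(γ−1) and P V^γ constant: P₄ = P₃·(T₄/T₃)^(γ/(γ−1)) = 1.044 atm; V₄ = V₃·(T₃/T₄)^(1/(γ−1)) = 135.3 L.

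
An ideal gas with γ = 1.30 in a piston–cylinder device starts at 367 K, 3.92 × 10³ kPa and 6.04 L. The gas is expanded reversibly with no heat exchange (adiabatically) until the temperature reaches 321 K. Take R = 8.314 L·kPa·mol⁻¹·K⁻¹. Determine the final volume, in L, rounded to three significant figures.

V₂ ≈ 9.44 L

Reversible adiabatic, γ = 1.30: P₂ = P₁·(T₂/T₁)^(γ/(γ−1)) = 2194 kPa; V₂ = V₁·(T₁/T₂)^(1/(γ−1)) = 9.439 L.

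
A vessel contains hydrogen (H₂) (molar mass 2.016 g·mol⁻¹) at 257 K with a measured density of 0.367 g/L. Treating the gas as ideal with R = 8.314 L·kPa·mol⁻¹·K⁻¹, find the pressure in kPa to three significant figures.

ρ = PM/(RT) ⇒ P = ρRT/M = (0.367 × 8.314 × 257.0) / 2.016

P ≈ 389 kPa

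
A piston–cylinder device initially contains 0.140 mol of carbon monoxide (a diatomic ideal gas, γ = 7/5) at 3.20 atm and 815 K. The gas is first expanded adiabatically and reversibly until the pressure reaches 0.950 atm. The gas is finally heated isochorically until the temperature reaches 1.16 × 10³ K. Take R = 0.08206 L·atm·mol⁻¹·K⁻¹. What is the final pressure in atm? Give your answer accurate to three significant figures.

P₃ ≈ 1.91 atm

From PV = nRT: V₁ = nRT₁/P₁ = 2.926 L.
Adiabatic (γ = 7/5), T V^(γ−1) and P V^γ constant: T₂ = T₁·(P₂/P₁)^((γ−1)/γ) = 576.1 K; V₂ = V₁·(P₁/P₂)^(1/γ) = 6.966 L.
Isochoric, so P/T is constant: V₃ = V₂; P₃ = P₂·(T₃/T₂) = 1.913 atm.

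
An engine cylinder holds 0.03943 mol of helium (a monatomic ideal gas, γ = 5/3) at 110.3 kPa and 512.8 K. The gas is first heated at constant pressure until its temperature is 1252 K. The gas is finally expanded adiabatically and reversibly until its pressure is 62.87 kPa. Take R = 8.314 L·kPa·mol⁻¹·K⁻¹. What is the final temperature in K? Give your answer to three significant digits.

T₃ ≈ 1.00e+03 K

From PV = nRT: V₁ = nRT₁/P₁ = 1.524 L.
P constant ⇒ V ∝ T: P₂ = P₁; V₂ = V₁·(T₂/T₁) = 3.721 L.
Adiabatic (γ = 5/3), T V^(γ−1) and P V^γ constant: T₃ = T₂·(P₃/P₂)^((γ−1)/γ) = 999.9 K; V₃ = V₂·(P₂/P₃)^(1/γ) = 5.214 L.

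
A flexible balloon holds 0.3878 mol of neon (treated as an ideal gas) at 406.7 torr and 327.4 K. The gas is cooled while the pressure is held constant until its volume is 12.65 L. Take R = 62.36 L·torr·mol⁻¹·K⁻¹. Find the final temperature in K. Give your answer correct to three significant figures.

From PV = nRT: V₁ = nRT₁/P₁ = 19.47 L.
P constant ⇒ V ∝ T: P₂ = P₁; T₂ = T₁·(V₂/V₁) = 212.7 K.

T₂ ≈ 213 K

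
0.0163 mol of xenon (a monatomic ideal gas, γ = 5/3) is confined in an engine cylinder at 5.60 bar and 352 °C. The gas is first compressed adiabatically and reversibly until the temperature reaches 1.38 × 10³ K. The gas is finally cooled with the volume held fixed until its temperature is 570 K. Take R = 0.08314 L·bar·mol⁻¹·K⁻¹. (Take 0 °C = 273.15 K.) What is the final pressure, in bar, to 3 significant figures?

P₃ ≈ 16.7 bar

Convert: T₁ = 625.1 K.
From PV = nRT: V₁ = nRT₁/P₁ = 0.1513 L.
Reversible adiabatic, γ = 5/3: P₂ = P₁·(T₂/T₁)^(γ/(γ−1)) = 40.54 bar; V₂ = V₁·(T₁/T₂)^(1/(γ−1)) = 0.04613 L.
V constant ⇒ P ∝ T: V₃ = V₂; P₃ = P₂·(T₃/T₂) = 16.75 bar.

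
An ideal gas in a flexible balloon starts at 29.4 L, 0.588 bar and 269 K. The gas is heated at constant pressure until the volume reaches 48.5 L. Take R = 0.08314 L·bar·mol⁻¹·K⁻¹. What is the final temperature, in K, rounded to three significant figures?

T₂ ≈ 444 K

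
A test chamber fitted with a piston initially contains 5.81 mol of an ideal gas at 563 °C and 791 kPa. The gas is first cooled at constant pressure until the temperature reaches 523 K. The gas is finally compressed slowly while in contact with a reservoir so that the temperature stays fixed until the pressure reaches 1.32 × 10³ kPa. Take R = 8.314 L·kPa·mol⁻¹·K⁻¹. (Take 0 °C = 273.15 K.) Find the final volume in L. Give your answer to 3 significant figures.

V₃ ≈ 19.1 L

Convert: T₁ = 836.1 K.
From PV = nRT: V₁ = nRT₁/P₁ = 51.06 L.
Isobaric, so V/T is constant: P₂ = P₁; V₂ = V₁·(T₂/T₁) = 31.94 L.
Isothermal, so P V is constant: T₃ = T₂; V₃ = V₂·(P₂/P₃) = 19.14 L.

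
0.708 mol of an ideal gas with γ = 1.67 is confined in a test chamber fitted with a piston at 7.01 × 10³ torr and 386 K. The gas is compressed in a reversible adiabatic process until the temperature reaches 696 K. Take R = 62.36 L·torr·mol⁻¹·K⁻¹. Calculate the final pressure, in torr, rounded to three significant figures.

P₂ ≈ 3.05e+04 torr

From PV = nRT: V₁ = nRT₁/P₁ = 2.431 L.
Adiabatic (γ = 1.67), T V^(γ−1) and P V^γ constant: P₂ = P₁·(T₂/T₁)^(γ/(γ−1)) = 3.047e+04 torr; V₂ = V₁·(T₁/T₂)^(1/(γ−1)) = 1.009 L.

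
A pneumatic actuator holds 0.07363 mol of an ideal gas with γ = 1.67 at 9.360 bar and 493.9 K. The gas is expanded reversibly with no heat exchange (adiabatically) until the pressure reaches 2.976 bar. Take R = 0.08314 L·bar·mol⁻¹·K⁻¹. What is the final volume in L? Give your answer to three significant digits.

V₂ ≈ 0.642 L

From PV = nRT: V₁ = nRT₁/P₁ = 0.3230 L.
Reversible adiabatic, γ = 1.67: T₂ = T₁·(P₂/P₁)^((γ−1)/γ) = 311.9 K; V₂ = V₁·(P₁/P₂)^(1/γ) = 0.6415 L.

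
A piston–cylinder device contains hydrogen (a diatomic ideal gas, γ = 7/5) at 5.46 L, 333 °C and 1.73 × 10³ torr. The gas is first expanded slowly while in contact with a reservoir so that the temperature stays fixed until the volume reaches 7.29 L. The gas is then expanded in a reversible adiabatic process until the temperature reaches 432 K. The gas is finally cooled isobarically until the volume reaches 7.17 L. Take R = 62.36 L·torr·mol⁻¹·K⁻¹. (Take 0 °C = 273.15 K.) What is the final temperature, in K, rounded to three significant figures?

T₄ ≈ 182 K

Convert: T₁ = 606.1 K.
Isothermal, so P V is constant: T₂ = T₁; P₂ = P₁·(V₁/V₂) = 1296 torr.
Reversible adiabatic, γ = 7/5: P₃ = P₂·(T₃/T₂)^(γ/(γ−1)) = 396.0 torr; V₃ = V₂·(T₂/T₃)^(1/(γ−1)) = 17.00 L.
P constant ⇒ V ∝ T: P₄ = P₃; T₄ = T₃·(V₄/V₃) = 182.2 K.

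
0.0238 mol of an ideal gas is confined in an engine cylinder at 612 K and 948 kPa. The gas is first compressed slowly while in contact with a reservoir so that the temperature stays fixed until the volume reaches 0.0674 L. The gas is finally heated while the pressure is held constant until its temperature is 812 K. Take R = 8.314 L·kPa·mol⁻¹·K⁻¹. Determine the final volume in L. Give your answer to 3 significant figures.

From PV = nRT: V₁ = nRT₁/P₁ = 0.1277 L.
Isothermal, so P V is constant: T₂ = T₁; P₂ = P₁·(V₁/V₂) = 1797 kPa.
P constant ⇒ V ∝ T: P₃ = P₂; V₃ = V₂·(T₃/T₂) = 0.08943 L.

V₃ ≈ 0.0894 L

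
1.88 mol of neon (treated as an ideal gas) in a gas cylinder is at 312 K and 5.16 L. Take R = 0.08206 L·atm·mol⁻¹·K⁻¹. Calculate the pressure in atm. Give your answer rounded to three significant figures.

P ≈ 9.33 atm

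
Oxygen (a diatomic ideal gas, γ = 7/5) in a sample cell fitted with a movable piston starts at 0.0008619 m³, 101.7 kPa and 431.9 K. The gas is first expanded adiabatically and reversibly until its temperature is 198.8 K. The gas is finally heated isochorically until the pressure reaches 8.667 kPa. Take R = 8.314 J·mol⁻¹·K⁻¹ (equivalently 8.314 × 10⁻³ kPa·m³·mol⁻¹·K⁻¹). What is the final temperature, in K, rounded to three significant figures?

T₃ ≈ 256 K

Adiabatic (γ = 7/5), T V^(γ−1) and P V^γ constant: P₂ = P₁·(T₂/T₁)^(γ/(γ−1)) = 6.729 kPa; V₂ = V₁·(T₁/T₂)^(1/(γ−1)) = 0.005996 m³.
Isochoric, so P/T is constant: V₃ = V₂; T₃ = T₂·(P₃/P₂) = 256.1 K.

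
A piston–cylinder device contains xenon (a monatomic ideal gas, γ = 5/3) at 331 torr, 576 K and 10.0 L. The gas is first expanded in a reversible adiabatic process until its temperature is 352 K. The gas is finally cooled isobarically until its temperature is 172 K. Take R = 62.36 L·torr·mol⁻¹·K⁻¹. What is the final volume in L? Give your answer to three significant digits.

Adiabatic (γ = 5/3), T V^(γ−1) and P V^γ constant: P₂ = P₁·(T₂/T₁)^(γ/(γ−1)) = 96.63 torr; V₂ = V₁·(T₁/T₂)^(1/(γ−1)) = 20.93 L.
Isobaric, so V/T is constant: P₃ = P₂; V₃ = V₂·(T₃/T₂) = 10.23 L.

V₃ ≈ 10.2 L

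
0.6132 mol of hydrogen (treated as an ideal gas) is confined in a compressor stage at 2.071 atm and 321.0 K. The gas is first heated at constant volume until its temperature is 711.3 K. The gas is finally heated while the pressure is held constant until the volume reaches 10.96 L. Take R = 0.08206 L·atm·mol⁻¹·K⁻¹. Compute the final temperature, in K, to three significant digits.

From PV = nRT: V₁ = nRT₁/P₁ = 7.799 L.
Isochoric, so P/T is constant: V₂ = V₁; P₂ = P₁·(T₂/T₁) = 4.589 atm.
P constant ⇒ V ∝ T: P₃ = P₂; T₃ = T₂·(V₃/V₂) = 999.6 K.

T₃ ≈ 1.00e+03 K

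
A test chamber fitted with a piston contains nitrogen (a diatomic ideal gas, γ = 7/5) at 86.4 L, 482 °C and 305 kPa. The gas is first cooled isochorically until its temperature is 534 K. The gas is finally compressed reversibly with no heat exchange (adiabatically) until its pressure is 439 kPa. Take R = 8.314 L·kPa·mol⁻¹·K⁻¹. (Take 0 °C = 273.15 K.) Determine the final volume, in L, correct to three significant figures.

V₃ ≈ 52.0 L

Convert: T₁ = 755.1 K.
Isochoric, so P/T is constant: V₂ = V₁; P₂ = P₁·(T₂/T₁) = 215.7 kPa.
Reversible adiabatic, γ = 7/5: T₃ = T₂·(P₃/P₂)^((γ−1)/γ) = 654.2 K; V₃ = V₂·(P₂/P₃)^(1/γ) = 52.00 L.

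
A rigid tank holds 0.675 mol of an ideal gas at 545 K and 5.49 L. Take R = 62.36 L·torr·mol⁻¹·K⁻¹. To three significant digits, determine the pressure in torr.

PV = nRT ⇒ P = nRT/V = (0.675 × 62.36 × 545) / 5.49

P ≈ 4.18e+03 torr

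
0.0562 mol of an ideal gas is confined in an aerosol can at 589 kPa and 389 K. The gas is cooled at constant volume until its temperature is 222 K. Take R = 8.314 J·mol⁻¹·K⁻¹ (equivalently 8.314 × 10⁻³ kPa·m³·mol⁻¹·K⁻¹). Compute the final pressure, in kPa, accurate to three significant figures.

P₂ ≈ 336 kPa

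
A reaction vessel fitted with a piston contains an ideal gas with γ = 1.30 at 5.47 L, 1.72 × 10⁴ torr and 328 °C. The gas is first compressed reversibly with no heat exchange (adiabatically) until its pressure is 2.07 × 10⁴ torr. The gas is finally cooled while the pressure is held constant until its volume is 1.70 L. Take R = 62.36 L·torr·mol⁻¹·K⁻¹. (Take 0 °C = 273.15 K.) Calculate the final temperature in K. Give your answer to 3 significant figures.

Convert: T₁ = 601.1 K.
Reversible adiabatic, γ = 1.30: T₂ = T₁·(P₂/P₁)^((γ−1)/γ) = 627.4 K; V₂ = V₁·(P₁/P₂)^(1/γ) = 4.744 L.
P constant ⇒ V ∝ T: P₃ = P₂; T₃ = T₂·(V₃/V₂) = 224.8 K.

T₃ ≈ 225 K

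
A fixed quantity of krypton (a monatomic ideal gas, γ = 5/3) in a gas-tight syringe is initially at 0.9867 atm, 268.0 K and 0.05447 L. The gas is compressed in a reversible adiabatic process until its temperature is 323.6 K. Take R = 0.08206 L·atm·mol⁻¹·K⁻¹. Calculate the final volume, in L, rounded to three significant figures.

V₂ ≈ 0.0411 L

Adiabatic (γ = 5/3), T V^(γ−1) and P V^γ constant: P₂ = P₁·(T₂/T₁)^(γ/(γ−1)) = 1.581 atm; V₂ = V₁·(T₁/T₂)^(1/(γ−1)) = 0.04105 L.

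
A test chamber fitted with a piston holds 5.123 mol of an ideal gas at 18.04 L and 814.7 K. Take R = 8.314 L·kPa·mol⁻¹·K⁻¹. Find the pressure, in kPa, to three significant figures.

P ≈ 1.92e+03 kPa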